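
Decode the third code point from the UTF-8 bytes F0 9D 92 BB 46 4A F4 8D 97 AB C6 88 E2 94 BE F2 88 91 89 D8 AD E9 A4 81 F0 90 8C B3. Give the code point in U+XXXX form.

U+004A

Offset 0: leading byte 0xF0 = 11110000 → 4-byte char #1 = F0 9D 92 BB.
Offset 4: leading byte 0x46 = 01000110 → 1-byte char #2 = 46.
Offset 5: leading byte 0x4A = 01001010 → 1-byte char #3 = 4A.
Leading byte 0x4A = 01001010 matches 0xxxxxxx → 1-byte sequence.
Byte 1: 0x4A = 01001010, payload 1001010 (7 bits).
Concatenate: 1001010 = 0x4A (7 bits → U+004A).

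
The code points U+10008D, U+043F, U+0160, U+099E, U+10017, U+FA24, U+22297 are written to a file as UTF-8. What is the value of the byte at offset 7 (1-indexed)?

0xC5

1-indexed offset 7 is 0-indexed offset 6.
U+10008D → 4-byte form F4 80 82 8D at offsets 0–3.
U+043F → 2-byte form D0 BF at offsets 4–5.
U+0160 → 2-byte form C5 A0 at offsets 6–7.
Offset 6 falls in char 3's range; it's byte 1 of C5 A0 = 0xC5.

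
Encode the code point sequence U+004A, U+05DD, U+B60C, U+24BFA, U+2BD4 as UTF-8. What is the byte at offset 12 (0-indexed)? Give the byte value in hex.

U+004A → 1-byte form 4A at offsets 0–0.
U+05DD → 2-byte form D7 9D at offsets 1–2.
U+B60C → 3-byte form EB 98 8C at offsets 3–5.
U+24BFA → 4-byte form F0 A4 AF BA at offsets 6–9.
U+2BD4 → 3-byte form E2 AF 94 at offsets 10–12.
Offset 12 falls in char 5's range; it's byte 3 of E2 AF 94 = 0x94.

0x94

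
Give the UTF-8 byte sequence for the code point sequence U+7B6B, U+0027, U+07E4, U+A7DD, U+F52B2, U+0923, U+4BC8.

E7 AD AB 27 DF A4 EA 9F 9D F3 B5 8A B2 E0 A4 A3 E4 AF 88

U+7B6B: 3-byte form → E7 AD AB.
U+0027: 1-byte form → 27.
U+07E4: 2-byte form → DF A4.
U+A7DD: 3-byte form → EA 9F 9D.
U+F52B2: 4-byte form → F3 B5 8A B2.
U+0923: 3-byte form → E0 A4 A3.
U+4BC8: 3-byte form → E4 AF 88.
Concatenated (19 bytes): E7 AD AB 27 DF A4 EA 9F 9D F3 B5 8A B2 E0 A4 A3 E4 AF 88.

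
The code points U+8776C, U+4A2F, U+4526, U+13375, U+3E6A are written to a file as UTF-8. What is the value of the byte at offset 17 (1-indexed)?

1-indexed offset 17 is 0-indexed offset 16.
U+8776C → 4-byte form F2 87 9D AC at offsets 0–3.
U+4A2F → 3-byte form E4 A8 AF at offsets 4–6.
U+4526 → 3-byte form E4 94 A6 at offsets 7–9.
U+13375 → 4-byte form F0 93 8D B5 at offsets 10–13.
U+3E6A → 3-byte form E3 B9 AA at offsets 14–16.
Offset 16 falls in char 5's range; it's byte 3 of E3 B9 AA = 0xAA.

0xAA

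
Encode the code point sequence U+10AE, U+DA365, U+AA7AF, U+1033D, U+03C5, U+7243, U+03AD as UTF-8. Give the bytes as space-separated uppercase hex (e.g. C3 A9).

U+10AE: 3-byte form → E1 82 AE.
U+DA365: 4-byte form → F3 9A 8D A5.
U+AA7AF: 4-byte form → F2 AA 9E AF.
U+1033D: 4-byte form → F0 90 8C BD.
U+03C5: 2-byte form → CF 85.
U+7243: 3-byte form → E7 89 83.
U+03AD: 2-byte form → CE AD.
Concatenated (22 bytes): E1 82 AE F3 9A 8D A5 F2 AA 9E AF F0 90 8C BD CF 85 E7 89 83 CE AD.

E1 82 AE F3 9A 8D A5 F2 AA 9E AF F0 90 8C BD CF 85 E7 89 83 CE AD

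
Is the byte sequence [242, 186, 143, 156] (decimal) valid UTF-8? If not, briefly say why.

Leading byte 0xF2 = 11110010 → 4-byte form.
Continuation bytes 0xBA=10111010, 0x8F=10001111, 0x9C=10011100 all match 10xxxxxx.
Decoded value 0xBA3DC is ≥ 0x10000 (shortest form) and not a surrogate.

valid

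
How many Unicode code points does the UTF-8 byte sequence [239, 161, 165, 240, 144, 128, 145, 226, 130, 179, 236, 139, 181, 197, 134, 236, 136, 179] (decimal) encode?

Byte at offset 0: 0xEF = 11101111 → 3-byte char (#1). Advance 3.
Byte at offset 3: 0xF0 = 11110000 → 4-byte char (#2). Advance 4.
Byte at offset 7: 0xE2 = 11100010 → 3-byte char (#3). Advance 3.
Byte at offset 10: 0xEC = 11101100 → 3-byte char (#4). Advance 3.
Byte at offset 13: 0xC5 = 11000101 → 2-byte char (#5). Advance 2.
Byte at offset 15: 0xEC = 11101100 → 3-byte char (#6). Advance 3.
Reached end at offset 18 after 6 code points.

6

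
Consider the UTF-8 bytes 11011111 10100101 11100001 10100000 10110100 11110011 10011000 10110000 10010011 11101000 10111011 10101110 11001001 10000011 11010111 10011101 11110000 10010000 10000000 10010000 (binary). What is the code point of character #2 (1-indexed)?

U+1834

Offset 0: leading byte 0xDF = 11011111 → 2-byte char #1 = DF A5.
Offset 2: leading byte 0xE1 = 11100001 → 3-byte char #2 = E1 A0 B4.
Leading byte 0xE1 = 11100001 matches 1110xxxx → 3-byte sequence.
Byte 1: 0xE1 = 11100001, payload 0001 (4 bits).
Byte 2: 0xA0 = 10100000 (10xxxxxx ✓), payload 100000.
Byte 3: 0xB4 = 10110100 (10xxxxxx ✓), payload 110100.
Concatenate: 0001100000110100 = 0x1834 (16 bits → U+1834).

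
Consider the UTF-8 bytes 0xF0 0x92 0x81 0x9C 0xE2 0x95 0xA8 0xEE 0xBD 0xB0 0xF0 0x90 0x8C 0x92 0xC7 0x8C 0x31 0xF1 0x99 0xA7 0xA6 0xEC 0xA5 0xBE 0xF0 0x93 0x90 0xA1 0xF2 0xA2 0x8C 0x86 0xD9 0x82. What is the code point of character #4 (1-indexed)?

U+10312

Offset 0: leading byte 0xF0 = 11110000 → 4-byte char #1 = F0 92 81 9C.
Offset 4: leading byte 0xE2 = 11100010 → 3-byte char #2 = E2 95 A8.
Offset 7: leading byte 0xEE = 11101110 → 3-byte char #3 = EE BD B0.
Offset 10: leading byte 0xF0 = 11110000 → 4-byte char #4 = F0 90 8C 92.
Leading byte 0xF0 = 11110000 matches 11110xxx → 4-byte sequence.
Byte 1: 0xF0 = 11110000, payload 000 (3 bits).
Byte 2: 0x90 = 10010000 (10xxxxxx ✓), payload 010000.
Byte 3: 0x8C = 10001100 (10xxxxxx ✓), payload 001100.
Byte 4: 0x92 = 10010010 (10xxxxxx ✓), payload 010010.
Concatenate: 000010000001100010010 = 0x10312 (21 bits → U+10312).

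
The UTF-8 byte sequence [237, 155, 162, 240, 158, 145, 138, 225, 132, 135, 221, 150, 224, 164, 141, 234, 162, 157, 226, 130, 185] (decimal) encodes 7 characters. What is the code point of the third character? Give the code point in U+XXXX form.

Offset 0: leading byte 0xED = 11101101 → 3-byte char #1 = ED 9B A2.
Offset 3: leading byte 0xF0 = 11110000 → 4-byte char #2 = F0 9E 91 8A.
Offset 7: leading byte 0xE1 = 11100001 → 3-byte char #3 = E1 84 87.
Leading byte 0xE1 = 11100001 matches 1110xxxx → 3-byte sequence.
Byte 1: 0xE1 = 11100001, payload 0001 (4 bits).
Byte 2: 0x84 = 10000100 (10xxxxxx ✓), payload 000100.
Byte 3: 0x87 = 10000111 (10xxxxxx ✓), payload 000111.
Concatenate: 0001000100000111 = 0x1107 (16 bits → U+1107).

U+1107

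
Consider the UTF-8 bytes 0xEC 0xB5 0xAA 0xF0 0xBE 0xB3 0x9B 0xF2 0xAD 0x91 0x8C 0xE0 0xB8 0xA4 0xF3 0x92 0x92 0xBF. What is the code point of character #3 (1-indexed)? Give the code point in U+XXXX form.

Offset 0: leading byte 0xEC = 11101100 → 3-byte char #1 = EC B5 AA.
Offset 3: leading byte 0xF0 = 11110000 → 4-byte char #2 = F0 BE B3 9B.
Offset 7: leading byte 0xF2 = 11110010 → 4-byte char #3 = F2 AD 91 8C.
Leading byte 0xF2 = 11110010 matches 11110xxx → 4-byte sequence.
Byte 1: 0xF2 = 11110010, payload 010 (3 bits).
Byte 2: 0xAD = 10101101 (10xxxxxx ✓), payload 101101.
Byte 3: 0x91 = 10010001 (10xxxxxx ✓), payload 010001.
Byte 4: 0x8C = 10001100 (10xxxxxx ✓), payload 001100.
Concatenate: 010101101010001001100 = 0xAD44C (21 bits → U+AD44C).

U+AD44C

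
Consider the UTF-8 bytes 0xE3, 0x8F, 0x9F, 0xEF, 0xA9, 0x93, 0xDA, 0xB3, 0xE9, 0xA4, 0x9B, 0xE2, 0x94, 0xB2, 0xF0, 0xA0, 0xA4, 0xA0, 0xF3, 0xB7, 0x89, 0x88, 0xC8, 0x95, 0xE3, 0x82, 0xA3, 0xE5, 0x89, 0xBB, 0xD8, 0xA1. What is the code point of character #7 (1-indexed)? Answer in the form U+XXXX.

Offset 0: leading byte 0xE3 = 11100011 → 3-byte char #1 = E3 8F 9F.
Offset 3: leading byte 0xEF = 11101111 → 3-byte char #2 = EF A9 93.
Offset 6: leading byte 0xDA = 11011010 → 2-byte char #3 = DA B3.
Offset 8: leading byte 0xE9 = 11101001 → 3-byte char #4 = E9 A4 9B.
Offset 11: leading byte 0xE2 = 11100010 → 3-byte char #5 = E2 94 B2.
Offset 14: leading byte 0xF0 = 11110000 → 4-byte char #6 = F0 A0 A4 A0.
Offset 18: leading byte 0xF3 = 11110011 → 4-byte char #7 = F3 B7 89 88.
Leading byte 0xF3 = 11110011 matches 11110xxx → 4-byte sequence.
Byte 1: 0xF3 = 11110011, payload 011 (3 bits).
Byte 2: 0xB7 = 10110111 (10xxxxxx ✓), payload 110111.
Byte 3: 0x89 = 10001001 (10xxxxxx ✓), payload 001001.
Byte 4: 0x88 = 10001000 (10xxxxxx ✓), payload 001000.
Concatenate: 011110111001001001000 = 0xF7248 (21 bits → U+F7248).

U+F7248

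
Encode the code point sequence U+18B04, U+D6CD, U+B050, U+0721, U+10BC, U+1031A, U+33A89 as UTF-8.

U+18B04: 4-byte form → F0 98 AC 84.
U+D6CD: 3-byte form → ED 9B 8D.
U+B050: 3-byte form → EB 81 90.
U+0721: 2-byte form → DC A1.
U+10BC: 3-byte form → E1 82 BC.
U+1031A: 4-byte form → F0 90 8C 9A.
U+33A89: 4-byte form → F0 B3 AA 89.
Concatenated (23 bytes): F0 98 AC 84 ED 9B 8D EB 81 90 DC A1 E1 82 BC F0 90 8C 9A F0 B3 AA 89.

F0 98 AC 84 ED 9B 8D EB 81 90 DC A1 E1 82 BC F0 90 8C 9A F0 B3 AA 89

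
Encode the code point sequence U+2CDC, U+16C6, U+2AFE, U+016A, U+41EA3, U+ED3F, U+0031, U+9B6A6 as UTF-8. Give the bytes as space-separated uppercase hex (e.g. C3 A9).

U+2CDC: 3-byte form → E2 B3 9C.
U+16C6: 3-byte form → E1 9B 86.
U+2AFE: 3-byte form → E2 AB BE.
U+016A: 2-byte form → C5 AA.
U+41EA3: 4-byte form → F1 81 BA A3.
U+ED3F: 3-byte form → EE B4 BF.
U+0031: 1-byte form → 31.
U+9B6A6: 4-byte form → F2 9B 9A A6.
Concatenated (23 bytes): E2 B3 9C E1 9B 86 E2 AB BE C5 AA F1 81 BA A3 EE B4 BF 31 F2 9B 9A A6.

E2 B3 9C E1 9B 86 E2 AB BE C5 AA F1 81 BA A3 EE B4 BF 31 F2 9B 9A A6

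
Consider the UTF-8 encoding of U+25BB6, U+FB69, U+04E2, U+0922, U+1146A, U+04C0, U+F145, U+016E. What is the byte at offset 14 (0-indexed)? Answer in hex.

U+25BB6 → 4-byte form F0 A5 AE B6 at offsets 0–3.
U+FB69 → 3-byte form EF AD A9 at offsets 4–6.
U+04E2 → 2-byte form D3 A2 at offsets 7–8.
U+0922 → 3-byte form E0 A4 A2 at offsets 9–11.
U+1146A → 4-byte form F0 91 91 AA at offsets 12–15.
Offset 14 falls in char 5's range; it's byte 3 of F0 91 91 AA = 0x91.

0x91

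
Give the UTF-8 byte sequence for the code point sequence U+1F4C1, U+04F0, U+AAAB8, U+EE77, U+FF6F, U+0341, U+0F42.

F0 9F 93 81 D3 B0 F2 AA AA B8 EE B9 B7 EF BD AF CD 81 E0 BD 82

U+1F4C1: 4-byte form → F0 9F 93 81.
U+04F0: 2-byte form → D3 B0.
U+AAAB8: 4-byte form → F2 AA AA B8.
U+EE77: 3-byte form → EE B9 B7.
U+FF6F: 3-byte form → EF BD AF.
U+0341: 2-byte form → CD 81.
U+0F42: 3-byte form → E0 BD 82.
Concatenated (21 bytes): F0 9F 93 81 D3 B0 F2 AA AA B8 EE B9 B7 EF BD AF CD 81 E0 BD 82.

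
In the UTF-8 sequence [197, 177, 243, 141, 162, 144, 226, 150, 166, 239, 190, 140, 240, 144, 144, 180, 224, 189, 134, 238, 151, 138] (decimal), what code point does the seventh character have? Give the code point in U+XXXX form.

Offset 0: leading byte 0xC5 = 11000101 → 2-byte char #1 = C5 B1.
Offset 2: leading byte 0xF3 = 11110011 → 4-byte char #2 = F3 8D A2 90.
Offset 6: leading byte 0xE2 = 11100010 → 3-byte char #3 = E2 96 A6.
Offset 9: leading byte 0xEF = 11101111 → 3-byte char #4 = EF BE 8C.
Offset 12: leading byte 0xF0 = 11110000 → 4-byte char #5 = F0 90 90 B4.
Offset 16: leading byte 0xE0 = 11100000 → 3-byte char #6 = E0 BD 86.
Offset 19: leading byte 0xEE = 11101110 → 3-byte char #7 = EE 97 8A.
Leading byte 0xEE = 11101110 matches 1110xxxx → 3-byte sequence.
Byte 1: 0xEE = 11101110, payload 1110 (4 bits).
Byte 2: 0x97 = 10010111 (10xxxxxx ✓), payload 010111.
Byte 3: 0x8A = 10001010 (10xxxxxx ✓), payload 001010.
Concatenate: 1110010111001010 = 0xE5CA (16 bits → U+E5CA).

U+E5CA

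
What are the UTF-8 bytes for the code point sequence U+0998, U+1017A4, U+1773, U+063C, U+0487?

E0 A6 98 F4 81 9E A4 E1 9D B3 D8 BC D2 87

U+0998: 3-byte form → E0 A6 98.
U+1017A4: 4-byte form → F4 81 9E A4.
U+1773: 3-byte form → E1 9D B3.
U+063C: 2-byte form → D8 BC.
U+0487: 2-byte form → D2 87.
Concatenated (14 bytes): E0 A6 98 F4 81 9E A4 E1 9D B3 D8 BC D2 87.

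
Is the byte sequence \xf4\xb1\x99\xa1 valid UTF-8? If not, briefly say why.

invalid (encodes a value above U+10FFFF)

Leading byte 0xF4 = 11110100 → 4-byte form.
Payload = 0x131661, which exceeds U+10FFFF, the maximum Unicode code point. (Leading bytes F5–FF, or F4 followed by ≥ 0x90, are invalid.)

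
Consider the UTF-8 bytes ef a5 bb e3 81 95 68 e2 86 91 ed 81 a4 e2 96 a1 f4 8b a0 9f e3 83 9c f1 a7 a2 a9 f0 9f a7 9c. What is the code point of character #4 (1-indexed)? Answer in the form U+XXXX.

Offset 0: leading byte 0xEF = 11101111 → 3-byte char #1 = EF A5 BB.
Offset 3: leading byte 0xE3 = 11100011 → 3-byte char #2 = E3 81 95.
Offset 6: leading byte 0x68 = 01101000 → 1-byte char #3 = 68.
Offset 7: leading byte 0xE2 = 11100010 → 3-byte char #4 = E2 86 91.
Leading byte 0xE2 = 11100010 matches 1110xxxx → 3-byte sequence.
Byte 1: 0xE2 = 11100010, payload 0010 (4 bits).
Byte 2: 0x86 = 10000110 (10xxxxxx ✓), payload 000110.
Byte 3: 0x91 = 10010001 (10xxxxxx ✓), payload 010001.
Concatenate: 0010000110010001 = 0x2191 (16 bits → U+2191).

U+2191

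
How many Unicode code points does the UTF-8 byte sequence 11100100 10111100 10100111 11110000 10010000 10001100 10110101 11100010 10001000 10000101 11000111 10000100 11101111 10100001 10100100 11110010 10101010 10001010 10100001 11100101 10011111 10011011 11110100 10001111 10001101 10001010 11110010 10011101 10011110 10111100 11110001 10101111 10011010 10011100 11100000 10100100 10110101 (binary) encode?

11

Byte at offset 0: 0xE4 = 11100100 → 3-byte char (#1). Advance 3.
Byte at offset 3: 0xF0 = 11110000 → 4-byte char (#2). Advance 4.
Byte at offset 7: 0xE2 = 11100010 → 3-byte char (#3). Advance 3.
Byte at offset 10: 0xC7 = 11000111 → 2-byte char (#4). Advance 2.
Byte at offset 12: 0xEF = 11101111 → 3-byte char (#5). Advance 3.
Byte at offset 15: 0xF2 = 11110010 → 4-byte char (#6). Advance 4.
Byte at offset 19: 0xE5 = 11100101 → 3-byte char (#7). Advance 3.
Byte at offset 22: 0xF4 = 11110100 → 4-byte char (#8). Advance 4.
Byte at offset 26: 0xF2 = 11110010 → 4-byte char (#9). Advance 4.
Byte at offset 30: 0xF1 = 11110001 → 4-byte char (#10). Advance 4.
Byte at offset 34: 0xE0 = 11100000 → 3-byte char (#11). Advance 3.
Reached end at offset 37 after 11 code points.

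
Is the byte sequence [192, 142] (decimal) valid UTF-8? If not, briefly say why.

invalid (overlong encoding)

Leading byte 0xC0 = 11000000 → 2-byte form.
Continuation bytes all match 10xxxxxx. Payload decodes to 0xE.
But 0xE < 0x80, the minimum for a 2-byte sequence — this is an overlong encoding.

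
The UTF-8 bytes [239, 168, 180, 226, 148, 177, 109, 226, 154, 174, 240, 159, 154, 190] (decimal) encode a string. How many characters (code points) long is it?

Byte at offset 0: 0xEF = 11101111 → 3-byte char (#1). Advance 3.
Byte at offset 3: 0xE2 = 11100010 → 3-byte char (#2). Advance 3.
Byte at offset 6: 0x6D = 01101101 → 1-byte char (#3). Advance 1.
Byte at offset 7: 0xE2 = 11100010 → 3-byte char (#4). Advance 3.
Byte at offset 10: 0xF0 = 11110000 → 4-byte char (#5). Advance 4.
Reached end at offset 14 after 5 code points.

5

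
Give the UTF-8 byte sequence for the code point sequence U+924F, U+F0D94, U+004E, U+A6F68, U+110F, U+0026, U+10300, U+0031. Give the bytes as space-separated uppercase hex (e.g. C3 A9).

U+924F: 3-byte form → E9 89 8F.
U+F0D94: 4-byte form → F3 B0 B6 94.
U+004E: 1-byte form → 4E.
U+A6F68: 4-byte form → F2 A6 BD A8.
U+110F: 3-byte form → E1 84 8F.
U+0026: 1-byte form → 26.
U+10300: 4-byte form → F0 90 8C 80.
U+0031: 1-byte form → 31.
Concatenated (21 bytes): E9 89 8F F3 B0 B6 94 4E F2 A6 BD A8 E1 84 8F 26 F0 90 8C 80 31.

E9 89 8F F3 B0 B6 94 4E F2 A6 BD A8 E1 84 8F 26 F0 90 8C 80 31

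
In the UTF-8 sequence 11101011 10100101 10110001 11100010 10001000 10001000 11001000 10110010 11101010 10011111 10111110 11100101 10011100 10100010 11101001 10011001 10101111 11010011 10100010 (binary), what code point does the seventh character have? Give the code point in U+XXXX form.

U+04E2

Offset 0: leading byte 0xEB = 11101011 → 3-byte char #1 = EB A5 B1.
Offset 3: leading byte 0xE2 = 11100010 → 3-byte char #2 = E2 88 88.
Offset 6: leading byte 0xC8 = 11001000 → 2-byte char #3 = C8 B2.
Offset 8: leading byte 0xEA = 11101010 → 3-byte char #4 = EA 9F BE.
Offset 11: leading byte 0xE5 = 11100101 → 3-byte char #5 = E5 9C A2.
Offset 14: leading byte 0xE9 = 11101001 → 3-byte char #6 = E9 99 AF.
Offset 17: leading byte 0xD3 = 11010011 → 2-byte char #7 = D3 A2.
Leading byte 0xD3 = 11010011 matches 110xxxxx → 2-byte sequence.
Byte 1: 0xD3 = 11010011, payload 10011 (5 bits).
Byte 2: 0xA2 = 10100010 (10xxxxxx ✓), payload 100010.
Concatenate: 10011100010 = 0x4E2 (11 bits → U+04E2).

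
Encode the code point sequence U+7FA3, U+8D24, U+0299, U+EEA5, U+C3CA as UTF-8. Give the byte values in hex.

E7 BE A3 E8 B4 A4 CA 99 EE BA A5 EC 8F 8A

U+7FA3: 3-byte form → E7 BE A3.
U+8D24: 3-byte form → E8 B4 A4.
U+0299: 2-byte form → CA 99.
U+EEA5: 3-byte form → EE BA A5.
U+C3CA: 3-byte form → EC 8F 8A.
Concatenated (14 bytes): E7 BE A3 E8 B4 A4 CA 99 EE BA A5 EC 8F 8A.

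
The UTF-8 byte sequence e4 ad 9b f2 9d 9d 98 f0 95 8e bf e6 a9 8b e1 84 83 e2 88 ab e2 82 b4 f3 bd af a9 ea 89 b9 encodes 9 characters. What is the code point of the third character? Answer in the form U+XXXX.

U+153BF

Offset 0: leading byte 0xE4 = 11100100 → 3-byte char #1 = E4 AD 9B.
Offset 3: leading byte 0xF2 = 11110010 → 4-byte char #2 = F2 9D 9D 98.
Offset 7: leading byte 0xF0 = 11110000 → 4-byte char #3 = F0 95 8E BF.
Leading byte 0xF0 = 11110000 matches 11110xxx → 4-byte sequence.
Byte 1: 0xF0 = 11110000, payload 000 (3 bits).
Byte 2: 0x95 = 10010101 (10xxxxxx ✓), payload 010101.
Byte 3: 0x8E = 10001110 (10xxxxxx ✓), payload 001110.
Byte 4: 0xBF = 10111111 (10xxxxxx ✓), payload 111111.
Concatenate: 000010101001110111111 = 0x153BF (21 bits → U+153BF).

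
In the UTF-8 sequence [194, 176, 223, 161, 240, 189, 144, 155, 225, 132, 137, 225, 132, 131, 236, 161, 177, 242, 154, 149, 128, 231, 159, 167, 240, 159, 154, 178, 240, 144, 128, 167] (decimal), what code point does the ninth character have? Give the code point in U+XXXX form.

U+1F6B2

Offset 0: leading byte 0xC2 = 11000010 → 2-byte char #1 = C2 B0.
Offset 2: leading byte 0xDF = 11011111 → 2-byte char #2 = DF A1.
Offset 4: leading byte 0xF0 = 11110000 → 4-byte char #3 = F0 BD 90 9B.
Offset 8: leading byte 0xE1 = 11100001 → 3-byte char #4 = E1 84 89.
Offset 11: leading byte 0xE1 = 11100001 → 3-byte char #5 = E1 84 83.
Offset 14: leading byte 0xEC = 11101100 → 3-byte char #6 = EC A1 B1.
Offset 17: leading byte 0xF2 = 11110010 → 4-byte char #7 = F2 9A 95 80.
Offset 21: leading byte 0xE7 = 11100111 → 3-byte char #8 = E7 9F A7.
Offset 24: leading byte 0xF0 = 11110000 → 4-byte char #9 = F0 9F 9A B2.
Leading byte 0xF0 = 11110000 matches 11110xxx → 4-byte sequence.
Byte 1: 0xF0 = 11110000, payload 000 (3 bits).
Byte 2: 0x9F = 10011111 (10xxxxxx ✓), payload 011111.
Byte 3: 0x9A = 10011010 (10xxxxxx ✓), payload 011010.
Byte 4: 0xB2 = 10110010 (10xxxxxx ✓), payload 110010.
Concatenate: 000011111011010110010 = 0x1F6B2 (21 bits → U+1F6B2).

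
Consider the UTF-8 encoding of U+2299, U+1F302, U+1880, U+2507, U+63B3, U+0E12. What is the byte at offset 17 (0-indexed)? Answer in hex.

0xB8

U+2299 → 3-byte form E2 8A 99 at offsets 0–2.
U+1F302 → 4-byte form F0 9F 8C 82 at offsets 3–6.
U+1880 → 3-byte form E1 A2 80 at offsets 7–9.
U+2507 → 3-byte form E2 94 87 at offsets 10–12.
U+63B3 → 3-byte form E6 8E B3 at offsets 13–15.
U+0E12 → 3-byte form E0 B8 92 at offsets 16–18.
Offset 17 falls in char 6's range; it's byte 2 of E0 B8 92 = 0xB8.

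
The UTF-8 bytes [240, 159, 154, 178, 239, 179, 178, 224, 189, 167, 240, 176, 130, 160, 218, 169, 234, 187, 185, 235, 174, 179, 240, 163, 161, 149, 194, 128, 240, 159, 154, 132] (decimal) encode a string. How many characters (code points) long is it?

10

Byte at offset 0: 0xF0 = 11110000 → 4-byte char (#1). Advance 4.
Byte at offset 4: 0xEF = 11101111 → 3-byte char (#2). Advance 3.
Byte at offset 7: 0xE0 = 11100000 → 3-byte char (#3). Advance 3.
Byte at offset 10: 0xF0 = 11110000 → 4-byte char (#4). Advance 4.
Byte at offset 14: 0xDA = 11011010 → 2-byte char (#5). Advance 2.
Byte at offset 16: 0xEA = 11101010 → 3-byte char (#6). Advance 3.
Byte at offset 19: 0xEB = 11101011 → 3-byte char (#7). Advance 3.
Byte at offset 22: 0xF0 = 11110000 → 4-byte char (#8). Advance 4.
Byte at offset 26: 0xC2 = 11000010 → 2-byte char (#9). Advance 2.
Byte at offset 28: 0xF0 = 11110000 → 4-byte char (#10). Advance 4.
Reached end at offset 32 after 10 code points.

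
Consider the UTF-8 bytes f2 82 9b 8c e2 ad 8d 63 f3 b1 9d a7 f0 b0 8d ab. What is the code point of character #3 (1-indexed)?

Offset 0: leading byte 0xF2 = 11110010 → 4-byte char #1 = F2 82 9B 8C.
Offset 4: leading byte 0xE2 = 11100010 → 3-byte char #2 = E2 AD 8D.
Offset 7: leading byte 0x63 = 01100011 → 1-byte char #3 = 63.
Leading byte 0x63 = 01100011 matches 0xxxxxxx → 1-byte sequence.
Byte 1: 0x63 = 01100011, payload 1100011 (7 bits).
Concatenate: 1100011 = 0x63 (7 bits → U+0063).

U+0063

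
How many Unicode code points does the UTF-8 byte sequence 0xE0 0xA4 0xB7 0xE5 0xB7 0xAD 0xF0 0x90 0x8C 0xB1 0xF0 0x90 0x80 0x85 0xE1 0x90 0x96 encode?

Byte at offset 0: 0xE0 = 11100000 → 3-byte char (#1). Advance 3.
Byte at offset 3: 0xE5 = 11100101 → 3-byte char (#2). Advance 3.
Byte at offset 6: 0xF0 = 11110000 → 4-byte char (#3). Advance 4.
Byte at offset 10: 0xF0 = 11110000 → 4-byte char (#4). Advance 4.
Byte at offset 14: 0xE1 = 11100001 → 3-byte char (#5). Advance 3.
Reached end at offset 17 after 5 code points.

5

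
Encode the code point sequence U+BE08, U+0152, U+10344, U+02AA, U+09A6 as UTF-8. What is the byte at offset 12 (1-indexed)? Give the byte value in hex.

1-indexed offset 12 is 0-indexed offset 11.
U+BE08 → 3-byte form EB B8 88 at offsets 0–2.
U+0152 → 2-byte form C5 92 at offsets 3–4.
U+10344 → 4-byte form F0 90 8D 84 at offsets 5–8.
U+02AA → 2-byte form CA AA at offsets 9–10.
U+09A6 → 3-byte form E0 A6 A6 at offsets 11–13.
Offset 11 falls in char 5's range; it's byte 1 of E0 A6 A6 = 0xE0.

0xE0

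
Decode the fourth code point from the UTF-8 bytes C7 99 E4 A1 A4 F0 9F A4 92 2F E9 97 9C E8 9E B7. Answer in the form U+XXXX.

U+002F

Offset 0: leading byte 0xC7 = 11000111 → 2-byte char #1 = C7 99.
Offset 2: leading byte 0xE4 = 11100100 → 3-byte char #2 = E4 A1 A4.
Offset 5: leading byte 0xF0 = 11110000 → 4-byte char #3 = F0 9F A4 92.
Offset 9: leading byte 0x2F = 00101111 → 1-byte char #4 = 2F.
Leading byte 0x2F = 00101111 matches 0xxxxxxx → 1-byte sequence.
Byte 1: 0x2F = 00101111, payload 0101111 (7 bits).
Concatenate: 0101111 = 0x2F (7 bits → U+002F).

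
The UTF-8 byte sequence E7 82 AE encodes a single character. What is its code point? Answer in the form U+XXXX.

U+70AE

Leading byte 0xE7 = 11100111 matches 1110xxxx → 3-byte sequence.
Byte 1: 0xE7 = 11100111, payload 0111 (4 bits).
Byte 2: 0x82 = 10000010 (10xxxxxx ✓), payload 000010.
Byte 3: 0xAE = 10101110 (10xxxxxx ✓), payload 101110.
Concatenate: 0111000010101110 = 0x70AE (16 bits → U+70AE).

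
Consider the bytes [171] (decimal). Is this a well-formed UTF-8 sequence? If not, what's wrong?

Byte 0xAB = 10101011 has the form 10xxxxxx — a continuation byte — but there is no preceding leading byte.

invalid (continuation byte with no leading byte)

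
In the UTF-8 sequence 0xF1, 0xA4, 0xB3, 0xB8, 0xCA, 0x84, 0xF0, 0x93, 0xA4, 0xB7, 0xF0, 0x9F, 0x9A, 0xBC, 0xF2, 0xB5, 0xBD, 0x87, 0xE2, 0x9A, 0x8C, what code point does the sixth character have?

Offset 0: leading byte 0xF1 = 11110001 → 4-byte char #1 = F1 A4 B3 B8.
Offset 4: leading byte 0xCA = 11001010 → 2-byte char #2 = CA 84.
Offset 6: leading byte 0xF0 = 11110000 → 4-byte char #3 = F0 93 A4 B7.
Offset 10: leading byte 0xF0 = 11110000 → 4-byte char #4 = F0 9F 9A BC.
Offset 14: leading byte 0xF2 = 11110010 → 4-byte char #5 = F2 B5 BD 87.
Offset 18: leading byte 0xE2 = 11100010 → 3-byte char #6 = E2 9A 8C.
Leading byte 0xE2 = 11100010 matches 1110xxxx → 3-byte sequence.
Byte 1: 0xE2 = 11100010, payload 0010 (4 bits).
Byte 2: 0x9A = 10011010 (10xxxxxx ✓), payload 011010.
Byte 3: 0x8C = 10001100 (10xxxxxx ✓), payload 001100.
Concatenate: 0010011010001100 = 0x268C (16 bits → U+268C).

U+268C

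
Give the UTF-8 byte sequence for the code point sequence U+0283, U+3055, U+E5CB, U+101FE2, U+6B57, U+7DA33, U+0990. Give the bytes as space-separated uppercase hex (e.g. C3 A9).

CA 83 E3 81 95 EE 97 8B F4 81 BF A2 E6 AD 97 F1 BD A8 B3 E0 A6 90

U+0283: 2-byte form → CA 83.
U+3055: 3-byte form → E3 81 95.
U+E5CB: 3-byte form → EE 97 8B.
U+101FE2: 4-byte form → F4 81 BF A2.
U+6B57: 3-byte form → E6 AD 97.
U+7DA33: 4-byte form → F1 BD A8 B3.
U+0990: 3-byte form → E0 A6 90.
Concatenated (22 bytes): CA 83 E3 81 95 EE 97 8B F4 81 BF A2 E6 AD 97 F1 BD A8 B3 E0 A6 90.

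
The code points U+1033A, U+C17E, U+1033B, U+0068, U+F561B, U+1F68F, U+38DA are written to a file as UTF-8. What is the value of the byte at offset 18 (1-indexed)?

0x9F

1-indexed offset 18 is 0-indexed offset 17.
U+1033A → 4-byte form F0 90 8C BA at offsets 0–3.
U+C17E → 3-byte form EC 85 BE at offsets 4–6.
U+1033B → 4-byte form F0 90 8C BB at offsets 7–10.
U+0068 → 1-byte form 68 at offsets 11–11.
U+F561B → 4-byte form F3 B5 98 9B at offsets 12–15.
U+1F68F → 4-byte form F0 9F 9A 8F at offsets 16–19.
Offset 17 falls in char 6's range; it's byte 2 of F0 9F 9A 8F = 0x9F.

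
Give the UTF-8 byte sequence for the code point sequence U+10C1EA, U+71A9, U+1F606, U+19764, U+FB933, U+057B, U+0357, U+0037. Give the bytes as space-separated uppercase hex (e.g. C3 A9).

U+10C1EA: 4-byte form → F4 8C 87 AA.
U+71A9: 3-byte form → E7 86 A9.
U+1F606: 4-byte form → F0 9F 98 86.
U+19764: 4-byte form → F0 99 9D A4.
U+FB933: 4-byte form → F3 BB A4 B3.
U+057B: 2-byte form → D5 BB.
U+0357: 2-byte form → CD 97.
U+0037: 1-byte form → 37.
Concatenated (24 bytes): F4 8C 87 AA E7 86 A9 F0 9F 98 86 F0 99 9D A4 F3 BB A4 B3 D5 BB CD 97 37.

F4 8C 87 AA E7 86 A9 F0 9F 98 86 F0 99 9D A4 F3 BB A4 B3 D5 BB CD 97 37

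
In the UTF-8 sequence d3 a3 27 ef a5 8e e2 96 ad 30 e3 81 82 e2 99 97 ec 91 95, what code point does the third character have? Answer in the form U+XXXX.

U+F94E

Offset 0: leading byte 0xD3 = 11010011 → 2-byte char #1 = D3 A3.
Offset 2: leading byte 0x27 = 00100111 → 1-byte char #2 = 27.
Offset 3: leading byte 0xEF = 11101111 → 3-byte char #3 = EF A5 8E.
Leading byte 0xEF = 11101111 matches 1110xxxx → 3-byte sequence.
Byte 1: 0xEF = 11101111, payload 1111 (4 bits).
Byte 2: 0xA5 = 10100101 (10xxxxxx ✓), payload 100101.
Byte 3: 0x8E = 10001110 (10xxxxxx ✓), payload 001110.
Concatenate: 1111100101001110 = 0xF94E (16 bits → U+F94E).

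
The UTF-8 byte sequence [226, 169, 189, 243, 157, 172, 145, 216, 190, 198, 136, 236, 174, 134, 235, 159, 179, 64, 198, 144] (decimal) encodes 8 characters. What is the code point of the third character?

U+063E

Offset 0: leading byte 0xE2 = 11100010 → 3-byte char #1 = E2 A9 BD.
Offset 3: leading byte 0xF3 = 11110011 → 4-byte char #2 = F3 9D AC 91.
Offset 7: leading byte 0xD8 = 11011000 → 2-byte char #3 = D8 BE.
Leading byte 0xD8 = 11011000 matches 110xxxxx → 2-byte sequence.
Byte 1: 0xD8 = 11011000, payload 11000 (5 bits).
Byte 2: 0xBE = 10111110 (10xxxxxx ✓), payload 111110.
Concatenate: 11000111110 = 0x63E (11 bits → U+063E).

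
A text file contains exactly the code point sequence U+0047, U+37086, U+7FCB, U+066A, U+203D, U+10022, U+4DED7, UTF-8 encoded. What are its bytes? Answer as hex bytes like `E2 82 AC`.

U+0047: 1-byte form → 47.
U+37086: 4-byte form → F0 B7 82 86.
U+7FCB: 3-byte form → E7 BF 8B.
U+066A: 2-byte form → D9 AA.
U+203D: 3-byte form → E2 80 BD.
U+10022: 4-byte form → F0 90 80 A2.
U+4DED7: 4-byte form → F1 8D BB 97.
Concatenated (21 bytes): 47 F0 B7 82 86 E7 BF 8B D9 AA E2 80 BD F0 90 80 A2 F1 8D BB 97.

47 F0 B7 82 86 E7 BF 8B D9 AA E2 80 BD F0 90 80 A2 F1 8D BB 97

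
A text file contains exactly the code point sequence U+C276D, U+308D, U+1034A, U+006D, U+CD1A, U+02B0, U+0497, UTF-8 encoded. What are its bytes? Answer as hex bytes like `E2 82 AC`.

F3 82 9D AD E3 82 8D F0 90 8D 8A 6D EC B4 9A CA B0 D2 97

U+C276D: 4-byte form → F3 82 9D AD.
U+308D: 3-byte form → E3 82 8D.
U+1034A: 4-byte form → F0 90 8D 8A.
U+006D: 1-byte form → 6D.
U+CD1A: 3-byte form → EC B4 9A.
U+02B0: 2-byte form → CA B0.
U+0497: 2-byte form → D2 97.
Concatenated (19 bytes): F3 82 9D AD E3 82 8D F0 90 8D 8A 6D EC B4 9A CA B0 D2 97.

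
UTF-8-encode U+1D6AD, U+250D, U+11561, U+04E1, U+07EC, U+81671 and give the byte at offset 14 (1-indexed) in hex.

0xDF

1-indexed offset 14 is 0-indexed offset 13.
U+1D6AD → 4-byte form F0 9D 9A AD at offsets 0–3.
U+250D → 3-byte form E2 94 8D at offsets 4–6.
U+11561 → 4-byte form F0 91 95 A1 at offsets 7–10.
U+04E1 → 2-byte form D3 A1 at offsets 11–12.
U+07EC → 2-byte form DF AC at offsets 13–14.
Offset 13 falls in char 5's range; it's byte 1 of DF AC = 0xDF.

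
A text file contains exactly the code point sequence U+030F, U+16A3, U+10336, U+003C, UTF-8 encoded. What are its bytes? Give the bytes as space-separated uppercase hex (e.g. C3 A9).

CC 8F E1 9A A3 F0 90 8C B6 3C

U+030F: 2-byte form → CC 8F.
U+16A3: 3-byte form → E1 9A A3.
U+10336: 4-byte form → F0 90 8C B6.
U+003C: 1-byte form → 3C.
Concatenated (10 bytes): CC 8F E1 9A A3 F0 90 8C B6 3C.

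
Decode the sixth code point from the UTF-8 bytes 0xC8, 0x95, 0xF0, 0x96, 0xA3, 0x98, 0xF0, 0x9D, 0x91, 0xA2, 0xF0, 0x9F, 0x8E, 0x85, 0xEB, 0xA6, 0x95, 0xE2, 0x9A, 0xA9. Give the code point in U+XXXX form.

U+26A9

Offset 0: leading byte 0xC8 = 11001000 → 2-byte char #1 = C8 95.
Offset 2: leading byte 0xF0 = 11110000 → 4-byte char #2 = F0 96 A3 98.
Offset 6: leading byte 0xF0 = 11110000 → 4-byte char #3 = F0 9D 91 A2.
Offset 10: leading byte 0xF0 = 11110000 → 4-byte char #4 = F0 9F 8E 85.
Offset 14: leading byte 0xEB = 11101011 → 3-byte char #5 = EB A6 95.
Offset 17: leading byte 0xE2 = 11100010 → 3-byte char #6 = E2 9A A9.
Leading byte 0xE2 = 11100010 matches 1110xxxx → 3-byte sequence.
Byte 1: 0xE2 = 11100010, payload 0010 (4 bits).
Byte 2: 0x9A = 10011010 (10xxxxxx ✓), payload 011010.
Byte 3: 0xA9 = 10101001 (10xxxxxx ✓), payload 101001.
Concatenate: 0010011010101001 = 0x26A9 (16 bits → U+26A9).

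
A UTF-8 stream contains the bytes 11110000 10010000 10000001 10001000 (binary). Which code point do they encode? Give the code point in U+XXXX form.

U+10048

Leading byte 0xF0 = 11110000 matches 11110xxx → 4-byte sequence.
Byte 1: 0xF0 = 11110000, payload 000 (3 bits).
Byte 2: 0x90 = 10010000 (10xxxxxx ✓), payload 010000.
Byte 3: 0x81 = 10000001 (10xxxxxx ✓), payload 000001.
Byte 4: 0x88 = 10001000 (10xxxxxx ✓), payload 001000.
Concatenate: 000010000000001001000 = 0x10048 (21 bits → U+10048).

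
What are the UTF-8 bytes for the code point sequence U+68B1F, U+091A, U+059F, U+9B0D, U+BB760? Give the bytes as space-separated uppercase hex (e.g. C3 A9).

U+68B1F: 4-byte form → F1 A8 AC 9F.
U+091A: 3-byte form → E0 A4 9A.
U+059F: 2-byte form → D6 9F.
U+9B0D: 3-byte form → E9 AC 8D.
U+BB760: 4-byte form → F2 BB 9D A0.
Concatenated (16 bytes): F1 A8 AC 9F E0 A4 9A D6 9F E9 AC 8D F2 BB 9D A0.

F1 A8 AC 9F E0 A4 9A D6 9F E9 AC 8D F2 BB 9D A0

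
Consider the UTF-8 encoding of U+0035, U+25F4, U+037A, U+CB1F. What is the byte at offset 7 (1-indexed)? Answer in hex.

1-indexed offset 7 is 0-indexed offset 6.
U+0035 → 1-byte form 35 at offsets 0–0.
U+25F4 → 3-byte form E2 97 B4 at offsets 1–3.
U+037A → 2-byte form CD BA at offsets 4–5.
U+CB1F → 3-byte form EC AC 9F at offsets 6–8.
Offset 6 falls in char 4's range; it's byte 1 of EC AC 9F = 0xEC.

0xEC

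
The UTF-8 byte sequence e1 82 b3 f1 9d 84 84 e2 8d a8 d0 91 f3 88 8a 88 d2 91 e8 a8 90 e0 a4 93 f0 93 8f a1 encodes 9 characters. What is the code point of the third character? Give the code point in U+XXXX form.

U+2368

Offset 0: leading byte 0xE1 = 11100001 → 3-byte char #1 = E1 82 B3.
Offset 3: leading byte 0xF1 = 11110001 → 4-byte char #2 = F1 9D 84 84.
Offset 7: leading byte 0xE2 = 11100010 → 3-byte char #3 = E2 8D A8.
Leading byte 0xE2 = 11100010 matches 1110xxxx → 3-byte sequence.
Byte 1: 0xE2 = 11100010, payload 0010 (4 bits).
Byte 2: 0x8D = 10001101 (10xxxxxx ✓), payload 001101.
Byte 3: 0xA8 = 10101000 (10xxxxxx ✓), payload 101000.
Concatenate: 0010001101101000 = 0x2368 (16 bits → U+2368).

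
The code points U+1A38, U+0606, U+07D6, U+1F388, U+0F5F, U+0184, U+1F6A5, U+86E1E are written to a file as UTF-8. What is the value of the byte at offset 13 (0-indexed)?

0x9F

U+1A38 → 3-byte form E1 A8 B8 at offsets 0–2.
U+0606 → 2-byte form D8 86 at offsets 3–4.
U+07D6 → 2-byte form DF 96 at offsets 5–6.
U+1F388 → 4-byte form F0 9F 8E 88 at offsets 7–10.
U+0F5F → 3-byte form E0 BD 9F at offsets 11–13.
Offset 13 falls in char 5's range; it's byte 3 of E0 BD 9F = 0x9F.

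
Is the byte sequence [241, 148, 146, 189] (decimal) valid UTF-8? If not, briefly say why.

valid

Leading byte 0xF1 = 11110001 → 4-byte form.
Continuation bytes 0x94=10010100, 0x92=10010010, 0xBD=10111101 all match 10xxxxxx.
Decoded value 0x544BD is ≥ 0x10000 (shortest form) and not a surrogate.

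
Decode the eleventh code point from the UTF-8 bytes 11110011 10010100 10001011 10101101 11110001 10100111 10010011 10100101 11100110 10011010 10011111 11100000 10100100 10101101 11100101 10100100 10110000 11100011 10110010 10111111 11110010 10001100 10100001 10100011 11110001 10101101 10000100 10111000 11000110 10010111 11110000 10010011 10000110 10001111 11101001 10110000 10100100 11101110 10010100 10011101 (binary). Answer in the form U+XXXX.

Offset 0: leading byte 0xF3 = 11110011 → 4-byte char #1 = F3 94 8B AD.
Offset 4: leading byte 0xF1 = 11110001 → 4-byte char #2 = F1 A7 93 A5.
Offset 8: leading byte 0xE6 = 11100110 → 3-byte char #3 = E6 9A 9F.
Offset 11: leading byte 0xE0 = 11100000 → 3-byte char #4 = E0 A4 AD.
Offset 14: leading byte 0xE5 = 11100101 → 3-byte char #5 = E5 A4 B0.
Offset 17: leading byte 0xE3 = 11100011 → 3-byte char #6 = E3 B2 BF.
Offset 20: leading byte 0xF2 = 11110010 → 4-byte char #7 = F2 8C A1 A3.
Offset 24: leading byte 0xF1 = 11110001 → 4-byte char #8 = F1 AD 84 B8.
Offset 28: leading byte 0xC6 = 11000110 → 2-byte char #9 = C6 97.
Offset 30: leading byte 0xF0 = 11110000 → 4-byte char #10 = F0 93 86 8F.
Offset 34: leading byte 0xE9 = 11101001 → 3-byte char #11 = E9 B0 A4.
Leading byte 0xE9 = 11101001 matches 1110xxxx → 3-byte sequence.
Byte 1: 0xE9 = 11101001, payload 1001 (4 bits).
Byte 2: 0xB0 = 10110000 (10xxxxxx ✓), payload 110000.
Byte 3: 0xA4 = 10100100 (10xxxxxx ✓), payload 100100.
Concatenate: 1001110000100100 = 0x9C24 (16 bits → U+9C24).

U+9C24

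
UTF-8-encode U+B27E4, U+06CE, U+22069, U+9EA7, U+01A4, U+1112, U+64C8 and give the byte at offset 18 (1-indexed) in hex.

0x92

1-indexed offset 18 is 0-indexed offset 17.
U+B27E4 → 4-byte form F2 B2 9F A4 at offsets 0–3.
U+06CE → 2-byte form DB 8E at offsets 4–5.
U+22069 → 4-byte form F0 A2 81 A9 at offsets 6–9.
U+9EA7 → 3-byte form E9 BA A7 at offsets 10–12.
U+01A4 → 2-byte form C6 A4 at offsets 13–14.
U+1112 → 3-byte form E1 84 92 at offsets 15–17.
Offset 17 falls in char 6's range; it's byte 3 of E1 84 92 = 0x92.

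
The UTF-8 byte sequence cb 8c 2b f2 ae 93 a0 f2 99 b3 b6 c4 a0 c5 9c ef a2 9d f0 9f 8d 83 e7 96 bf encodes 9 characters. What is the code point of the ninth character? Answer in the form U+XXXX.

U+75BF

Offset 0: leading byte 0xCB = 11001011 → 2-byte char #1 = CB 8C.
Offset 2: leading byte 0x2B = 00101011 → 1-byte char #2 = 2B.
Offset 3: leading byte 0xF2 = 11110010 → 4-byte char #3 = F2 AE 93 A0.
Offset 7: leading byte 0xF2 = 11110010 → 4-byte char #4 = F2 99 B3 B6.
Offset 11: leading byte 0xC4 = 11000100 → 2-byte char #5 = C4 A0.
Offset 13: leading byte 0xC5 = 11000101 → 2-byte char #6 = C5 9C.
Offset 15: leading byte 0xEF = 11101111 → 3-byte char #7 = EF A2 9D.
Offset 18: leading byte 0xF0 = 11110000 → 4-byte char #8 = F0 9F 8D 83.
Offset 22: leading byte 0xE7 = 11100111 → 3-byte char #9 = E7 96 BF.
Leading byte 0xE7 = 11100111 matches 1110xxxx → 3-byte sequence.
Byte 1: 0xE7 = 11100111, payload 0111 (4 bits).
Byte 2: 0x96 = 10010110 (10xxxxxx ✓), payload 010110.
Byte 3: 0xBF = 10111111 (10xxxxxx ✓), payload 111111.
Concatenate: 0111010110111111 = 0x75BF (16 bits → U+75BF).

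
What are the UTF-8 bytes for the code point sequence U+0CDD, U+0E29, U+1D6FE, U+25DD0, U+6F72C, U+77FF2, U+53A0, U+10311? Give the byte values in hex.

U+0CDD: 3-byte form → E0 B3 9D.
U+0E29: 3-byte form → E0 B8 A9.
U+1D6FE: 4-byte form → F0 9D 9B BE.
U+25DD0: 4-byte form → F0 A5 B7 90.
U+6F72C: 4-byte form → F1 AF 9C AC.
U+77FF2: 4-byte form → F1 B7 BF B2.
U+53A0: 3-byte form → E5 8E A0.
U+10311: 4-byte form → F0 90 8C 91.
Concatenated (29 bytes): E0 B3 9D E0 B8 A9 F0 9D 9B BE F0 A5 B7 90 F1 AF 9C AC F1 B7 BF B2 E5 8E A0 F0 90 8C 91.

E0 B3 9D E0 B8 A9 F0 9D 9B BE F0 A5 B7 90 F1 AF 9C AC F1 B7 BF B2 E5 8E A0 F0 90 8C 91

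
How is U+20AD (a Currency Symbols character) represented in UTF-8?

E2 82 AD

U+20AD = 0x20AD = 8365 decimal. In range U+0800–U+FFFF → 3-byte form: 1110xxxx 10xxxxxx 10xxxxxx.
Binary (16 bits): 0010000010101101.
Split 4+6+6: 0010 | 000010 | 101101.
Byte 1: 11100010 = 0xE2.
Byte 2: 10000010 = 0x82.
Byte 3: 10101101 = 0xAD.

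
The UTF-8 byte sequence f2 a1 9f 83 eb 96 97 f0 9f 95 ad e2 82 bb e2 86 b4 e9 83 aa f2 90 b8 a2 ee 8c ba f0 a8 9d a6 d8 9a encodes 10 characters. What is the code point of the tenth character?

Offset 0: leading byte 0xF2 = 11110010 → 4-byte char #1 = F2 A1 9F 83.
Offset 4: leading byte 0xEB = 11101011 → 3-byte char #2 = EB 96 97.
Offset 7: leading byte 0xF0 = 11110000 → 4-byte char #3 = F0 9F 95 AD.
Offset 11: leading byte 0xE2 = 11100010 → 3-byte char #4 = E2 82 BB.
Offset 14: leading byte 0xE2 = 11100010 → 3-byte char #5 = E2 86 B4.
Offset 17: leading byte 0xE9 = 11101001 → 3-byte char #6 = E9 83 AA.
Offset 20: leading byte 0xF2 = 11110010 → 4-byte char #7 = F2 90 B8 A2.
Offset 24: leading byte 0xEE = 11101110 → 3-byte char #8 = EE 8C BA.
Offset 27: leading byte 0xF0 = 11110000 → 4-byte char #9 = F0 A8 9D A6.
Offset 31: leading byte 0xD8 = 11011000 → 2-byte char #10 = D8 9A.
Leading byte 0xD8 = 11011000 matches 110xxxxx → 2-byte sequence.
Byte 1: 0xD8 = 11011000, payload 11000 (5 bits).
Byte 2: 0x9A = 10011010 (10xxxxxx ✓), payload 011010.
Concatenate: 11000011010 = 0x61A (11 bits → U+061A).

U+061A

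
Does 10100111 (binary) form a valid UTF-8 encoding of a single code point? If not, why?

invalid (continuation byte with no leading byte)

Byte 0xA7 = 10100111 has the form 10xxxxxx — a continuation byte — but there is no preceding leading byte.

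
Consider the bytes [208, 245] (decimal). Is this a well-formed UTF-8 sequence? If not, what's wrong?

invalid (non-continuation byte where continuation expected)

Leading byte 0xD0 = 11010000 → 2-byte form.
Byte 2 is 0xF5 = 11110101, which is not 10xxxxxx — expected a continuation byte.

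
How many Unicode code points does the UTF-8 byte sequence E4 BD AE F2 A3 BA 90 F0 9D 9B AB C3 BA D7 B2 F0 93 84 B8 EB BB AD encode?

7

Byte at offset 0: 0xE4 = 11100100 → 3-byte char (#1). Advance 3.
Byte at offset 3: 0xF2 = 11110010 → 4-byte char (#2). Advance 4.
Byte at offset 7: 0xF0 = 11110000 → 4-byte char (#3). Advance 4.
Byte at offset 11: 0xC3 = 11000011 → 2-byte char (#4). Advance 2.
Byte at offset 13: 0xD7 = 11010111 → 2-byte char (#5). Advance 2.
Byte at offset 15: 0xF0 = 11110000 → 4-byte char (#6). Advance 4.
Byte at offset 19: 0xEB = 11101011 → 3-byte char (#7). Advance 3.
Reached end at offset 22 after 7 code points.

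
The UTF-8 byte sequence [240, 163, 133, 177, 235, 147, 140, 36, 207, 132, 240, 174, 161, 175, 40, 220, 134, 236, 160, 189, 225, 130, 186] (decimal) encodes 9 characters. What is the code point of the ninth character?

U+10BA

Offset 0: leading byte 0xF0 = 11110000 → 4-byte char #1 = F0 A3 85 B1.
Offset 4: leading byte 0xEB = 11101011 → 3-byte char #2 = EB 93 8C.
Offset 7: leading byte 0x24 = 00100100 → 1-byte char #3 = 24.
Offset 8: leading byte 0xCF = 11001111 → 2-byte char #4 = CF 84.
Offset 10: leading byte 0xF0 = 11110000 → 4-byte char #5 = F0 AE A1 AF.
Offset 14: leading byte 0x28 = 00101000 → 1-byte char #6 = 28.
Offset 15: leading byte 0xDC = 11011100 → 2-byte char #7 = DC 86.
Offset 17: leading byte 0xEC = 11101100 → 3-byte char #8 = EC A0 BD.
Offset 20: leading byte 0xE1 = 11100001 → 3-byte char #9 = E1 82 BA.
Leading byte 0xE1 = 11100001 matches 1110xxxx → 3-byte sequence.
Byte 1: 0xE1 = 11100001, payload 0001 (4 bits).
Byte 2: 0x82 = 10000010 (10xxxxxx ✓), payload 000010.
Byte 3: 0xBA = 10111010 (10xxxxxx ✓), payload 111010.
Concatenate: 0001000010111010 = 0x10BA (16 bits → U+10BA).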